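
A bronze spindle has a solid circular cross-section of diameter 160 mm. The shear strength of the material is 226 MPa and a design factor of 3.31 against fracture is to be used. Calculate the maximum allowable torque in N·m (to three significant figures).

T_allow = 54900 N·m

τ_allow = 226/3.31 = 68.28 MPa.
For a solid shaft T_allow = τ_allow·πd³/16; πd³/16 = π×160³/16 = 804200 mm³.
T_allow = 68.28×804200 = 5.491×10^7 N·mm = 54910 N·m.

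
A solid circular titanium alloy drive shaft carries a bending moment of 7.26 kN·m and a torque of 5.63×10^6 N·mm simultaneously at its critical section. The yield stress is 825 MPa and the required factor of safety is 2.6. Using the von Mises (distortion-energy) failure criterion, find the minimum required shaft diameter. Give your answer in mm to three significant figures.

σ_allow = σ_y/n = 825/2.6 = 317.3 MPa.
For a solid shaft σ_b = 32M/(πd³) and τ = 16T/(πd³), so the von Mises stress is σ' = (16/πd³)·√(4M²+3T²).
√(4M²+3T²) = √(4×(7.260×10^6)² + 3×(5.630×10^6)²) = 1.749×10^7 N·mm.
d³ = 16×1.749×10^7/(π×317.3) = 280700 mm³.
d = 65.48 mm.

d = 65.5 mm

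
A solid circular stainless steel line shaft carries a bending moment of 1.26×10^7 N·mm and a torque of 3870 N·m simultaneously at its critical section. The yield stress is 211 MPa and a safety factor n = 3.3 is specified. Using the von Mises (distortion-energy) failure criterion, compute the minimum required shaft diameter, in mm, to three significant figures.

d = 128 mm

σ_allow = σ_y/n = 211/3.3 = 63.94 MPa.
For a solid shaft σ_b = 32M/(πd³) and τ = 16T/(πd³), so the von Mises stress is σ' = (16/πd³)·√(4M²+3T²).
√(4M²+3T²) = √(4×(1.260×10^7)² + 3×(3.870×10^6)²) = 2.608×10^7 N·mm.
d³ = 16×2.608×10^7/(π×63.94) = 2.077×10^6 mm³.
d = 127.6 mm.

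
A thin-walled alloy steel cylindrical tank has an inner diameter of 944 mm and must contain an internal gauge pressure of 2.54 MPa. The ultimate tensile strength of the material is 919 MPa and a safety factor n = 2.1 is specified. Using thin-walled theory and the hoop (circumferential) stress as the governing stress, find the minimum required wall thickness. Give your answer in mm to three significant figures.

t = 2.74 mm

σ_allow = 919/2.1 = 437.6 MPa.
Hoop stress σ_h = pD/(2t), so t = pD/(2σ_allow) = 2.54×944/(2×437.6) = 2.740 mm.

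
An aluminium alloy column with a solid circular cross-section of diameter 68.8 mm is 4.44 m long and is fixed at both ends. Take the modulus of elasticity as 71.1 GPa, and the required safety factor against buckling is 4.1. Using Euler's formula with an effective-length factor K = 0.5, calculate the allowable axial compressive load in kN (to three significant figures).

P_allow = 38.2 kN

I = πd⁴/64 = π×68.8⁴/64 = 1.100×10^6 mm⁴.
Effective length L_e = KL = 0.5×4.44 m = 2220 mm.
Euler critical load P_cr = π²EI/L_e² = π²×71100×1.100×10^6/2220² = 156600 N.
P_allow = P_cr/n = 156600/4.1 = 38190 N.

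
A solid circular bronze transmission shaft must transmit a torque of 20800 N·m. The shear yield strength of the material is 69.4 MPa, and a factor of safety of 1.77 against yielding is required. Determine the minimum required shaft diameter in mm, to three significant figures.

d = 139 mm

Allowable shear stress τ_allow = 69.4/1.77 = 39.21 MPa.
For a solid shaft τ = 16T/(πd³), so d³ = 16T/(π τ_allow) = 16×2.0800×10^7/(π×39.21) = 2.702×10^6 mm³.
d = (2.702×10^6)^(1/3) = 139.3 mm.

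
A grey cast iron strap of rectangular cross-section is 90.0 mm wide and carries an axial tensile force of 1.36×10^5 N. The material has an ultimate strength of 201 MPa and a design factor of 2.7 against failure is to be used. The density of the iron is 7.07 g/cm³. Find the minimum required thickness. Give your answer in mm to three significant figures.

σ_allow = 201/2.7 = 74.44 MPa.
Required area A = F/σ_allow = 136000/74.44 = 1827 mm².
t = A/w = 1827/90.0 = 20.30 mm.

t = 20.3 mm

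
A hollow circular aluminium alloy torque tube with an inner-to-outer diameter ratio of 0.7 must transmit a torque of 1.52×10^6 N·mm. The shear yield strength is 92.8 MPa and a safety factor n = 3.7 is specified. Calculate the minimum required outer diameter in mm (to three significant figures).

τ_allow = 92.8/3.7 = 25.08 MPa.
For a hollow shaft τ = 16T/[πd_o³(1−k⁴)] with k = 0.7, so 1−k⁴ = 0.7599.
d_o³ = 16T/[π τ_allow (1−k⁴)] = 16×1520000/(π×25.08×0.7599) = 406200 mm³.
d_o = 74.06 mm.

d_o = 74.1 mm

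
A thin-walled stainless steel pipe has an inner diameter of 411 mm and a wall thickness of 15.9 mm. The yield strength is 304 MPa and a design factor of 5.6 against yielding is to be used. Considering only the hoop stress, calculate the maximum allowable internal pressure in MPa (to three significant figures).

σ_allow = 304/5.6 = 54.29 MPa.
σ_h = pD/(2t) → p_allow = 2σ_allow t/D = 2×54.29×15.9/411 = 4.200 MPa.

p_allow = 4.20 MPa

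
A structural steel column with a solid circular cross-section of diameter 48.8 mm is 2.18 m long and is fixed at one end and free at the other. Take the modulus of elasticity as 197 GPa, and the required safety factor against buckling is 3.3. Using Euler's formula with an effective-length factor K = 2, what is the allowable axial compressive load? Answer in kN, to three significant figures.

P_allow = 8.63 kN

I = πd⁴/64 = π×48.8⁴/64 = 278400 mm⁴.
Effective length L_e = KL = 2×2.18 m = 4360 mm.
Euler critical load P_cr = π²EI/L_e² = π²×197000×278400/4360² = 28470 N.
P_allow = P_cr/n = 28470/3.3 = 8628 N.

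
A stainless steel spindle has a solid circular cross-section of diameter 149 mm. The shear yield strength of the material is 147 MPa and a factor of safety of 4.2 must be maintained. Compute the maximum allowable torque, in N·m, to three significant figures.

T_allow = 22700 N·m

τ_allow = 147/4.2 = 35.00 MPa.
For a solid shaft T_allow = τ_allow·πd³/16; πd³/16 = π×149³/16 = 649500 mm³.
T_allow = 35.00×649500 = 2.273×10^7 N·mm = 22730 N·m.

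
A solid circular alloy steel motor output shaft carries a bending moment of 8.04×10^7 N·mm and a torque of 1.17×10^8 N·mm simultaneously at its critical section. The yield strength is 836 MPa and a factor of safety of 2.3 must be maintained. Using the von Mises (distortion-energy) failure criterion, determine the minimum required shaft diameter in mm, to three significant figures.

σ_allow = σ_y/n = 836/2.3 = 363.5 MPa.
For a solid shaft σ_b = 32M/(πd³) and τ = 16T/(πd³), so the von Mises stress is σ' = (16/πd³)·√(4M²+3T²).
√(4M²+3T²) = √(4×(8.040×10^7)² + 3×(1.170×10^8)²) = 2.587×10^8 N·mm.
d³ = 16×2.587×10^8/(π×363.5) = 3.625×10^6 mm³.
d = 153.6 mm.

d = 154 mm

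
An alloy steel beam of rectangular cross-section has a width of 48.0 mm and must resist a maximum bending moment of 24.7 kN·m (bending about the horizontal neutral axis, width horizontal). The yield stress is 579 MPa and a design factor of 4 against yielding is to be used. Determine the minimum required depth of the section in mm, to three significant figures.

σ_allow = 579/4 = 144.8 MPa.
For a rectangular section σ = 6M/(bh²), so h² = 6M/(b σ_allow) = 6×2.4700×10^7/(48.0×144.8) = 21330 mm².
h = 146.0 mm.

h = 146 mm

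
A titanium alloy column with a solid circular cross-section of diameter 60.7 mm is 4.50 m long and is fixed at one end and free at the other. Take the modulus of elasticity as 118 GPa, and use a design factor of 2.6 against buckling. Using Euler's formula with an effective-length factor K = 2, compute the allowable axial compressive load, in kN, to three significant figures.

I = πd⁴/64 = π×60.7⁴/64 = 666400 mm⁴.
Effective length L_e = KL = 2×4.50 m = 9000 mm.
Euler critical load P_cr = π²EI/L_e² = π²×118000×666400/9000² = 9581 N.
P_allow = P_cr/n = 9581/2.6 = 3685 N.

P_allow = 3.69 kN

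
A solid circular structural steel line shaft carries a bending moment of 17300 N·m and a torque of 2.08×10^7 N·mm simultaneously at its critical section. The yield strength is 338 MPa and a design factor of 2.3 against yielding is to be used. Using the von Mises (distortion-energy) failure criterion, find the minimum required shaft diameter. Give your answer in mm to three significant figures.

d = 120 mm

σ_allow = σ_y/n = 338/2.3 = 147.0 MPa.
For a solid shaft σ_b = 32M/(πd³) and τ = 16T/(πd³), so the von Mises stress is σ' = (16/πd³)·√(4M²+3T²).
√(4M²+3T²) = √(4×(1.730×10^7)² + 3×(2.080×10^7)²) = 4.995×10^7 N·mm.
d³ = 16×4.995×10^7/(π×147.0) = 1.731×10^6 mm³.
d = 120.1 mm.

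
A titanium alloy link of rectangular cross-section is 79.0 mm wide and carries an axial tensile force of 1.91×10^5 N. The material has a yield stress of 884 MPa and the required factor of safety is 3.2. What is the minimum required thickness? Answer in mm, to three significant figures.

σ_allow = 884/3.2 = 276.2 MPa.
Required area A = F/σ_allow = 191000/276.2 = 691.4 mm².
t = A/w = 691.4/79.0 = 8.752 mm.

t = 8.75 mm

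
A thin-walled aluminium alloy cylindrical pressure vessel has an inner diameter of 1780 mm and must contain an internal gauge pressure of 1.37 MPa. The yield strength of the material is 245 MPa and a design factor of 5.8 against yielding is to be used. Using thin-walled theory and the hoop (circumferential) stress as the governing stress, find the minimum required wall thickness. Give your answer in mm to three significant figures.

σ_allow = 245/5.8 = 42.24 MPa.
Hoop stress σ_h = pD/(2t), so t = pD/(2σ_allow) = 1.37×1780/(2×42.24) = 28.87 mm.

t = 28.9 mm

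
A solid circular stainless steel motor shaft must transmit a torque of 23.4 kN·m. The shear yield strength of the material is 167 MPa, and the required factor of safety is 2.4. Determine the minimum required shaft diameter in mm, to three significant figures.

d = 120 mm

Allowable shear stress τ_allow = 167/2.4 = 69.58 MPa.
For a solid shaft τ = 16T/(πd³), so d³ = 16T/(π τ_allow) = 16×2.3400×10^7/(π×69.58) = 1.713×10^6 mm³.
d = (1.713×10^6)^(1/3) = 119.6 mm.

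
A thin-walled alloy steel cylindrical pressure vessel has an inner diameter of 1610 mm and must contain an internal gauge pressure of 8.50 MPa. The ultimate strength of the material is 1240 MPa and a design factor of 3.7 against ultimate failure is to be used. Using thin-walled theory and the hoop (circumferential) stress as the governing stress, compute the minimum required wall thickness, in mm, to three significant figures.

t = 20.4 mm

σ_allow = 1240/3.7 = 335.1 MPa.
Hoop stress σ_h = pD/(2t), so t = pD/(2σ_allow) = 8.50×1610/(2×335.1) = 20.42 mm.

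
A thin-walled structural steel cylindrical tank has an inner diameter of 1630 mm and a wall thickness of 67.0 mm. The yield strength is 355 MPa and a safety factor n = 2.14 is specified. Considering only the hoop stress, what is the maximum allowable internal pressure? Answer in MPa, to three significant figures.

p_allow = 13.6 MPa

σ_allow = 355/2.14 = 165.9 MPa.
σ_h = pD/(2t) → p_allow = 2σ_allow t/D = 2×165.9×67.0/1630 = 13.64 MPa.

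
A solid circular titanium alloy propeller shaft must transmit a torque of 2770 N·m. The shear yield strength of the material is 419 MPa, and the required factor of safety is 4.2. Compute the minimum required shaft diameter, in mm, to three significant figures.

d = 52.1 mm

Allowable shear stress τ_allow = 419/4.2 = 99.76 MPa.
For a solid shaft τ = 16T/(πd³), so d³ = 16T/(π τ_allow) = 16×2770000/(π×99.76) = 141400 mm³.
d = (141400)^(1/3) = 52.10 mm.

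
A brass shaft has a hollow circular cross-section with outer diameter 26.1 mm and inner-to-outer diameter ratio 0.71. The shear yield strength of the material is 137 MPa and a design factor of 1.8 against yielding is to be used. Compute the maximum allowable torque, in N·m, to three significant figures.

τ_allow = 137/1.8 = 76.11 MPa.
For a hollow shaft T_allow = τ_allow·πd_o³(1−k⁴)/16 with 1−k⁴ = 0.7459, so πd_o³(1−k⁴)/16 = 2604 mm³.
T_allow = 76.11×2604 = 198200 N·mm = 198.2 N·m.

T_allow = 198 N·m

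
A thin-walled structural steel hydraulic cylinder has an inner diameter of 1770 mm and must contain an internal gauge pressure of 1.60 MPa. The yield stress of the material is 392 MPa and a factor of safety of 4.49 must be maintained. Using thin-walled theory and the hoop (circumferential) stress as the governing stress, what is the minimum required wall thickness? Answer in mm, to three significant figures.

t = 16.2 mm

σ_allow = 392/4.49 = 87.31 MPa.
Hoop stress σ_h = pD/(2t), so t = pD/(2σ_allow) = 1.60×1770/(2×87.31) = 16.22 mm.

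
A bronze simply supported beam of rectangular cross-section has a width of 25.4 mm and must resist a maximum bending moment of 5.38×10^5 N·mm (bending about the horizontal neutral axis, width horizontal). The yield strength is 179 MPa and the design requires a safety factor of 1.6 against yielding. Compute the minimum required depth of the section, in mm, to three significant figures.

h = 33.7 mm

σ_allow = 179/1.6 = 111.9 MPa.
For a rectangular section σ = 6M/(bh²), so h² = 6M/(b σ_allow) = 6×538000/(25.4×111.9) = 1136 mm².
h = 33.70 mm.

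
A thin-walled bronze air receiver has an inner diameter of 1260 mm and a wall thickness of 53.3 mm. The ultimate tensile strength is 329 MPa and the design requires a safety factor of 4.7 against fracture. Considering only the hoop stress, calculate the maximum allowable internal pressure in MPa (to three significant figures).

σ_allow = 329/4.7 = 70.00 MPa.
σ_h = pD/(2t) → p_allow = 2σ_allow t/D = 2×70.00×53.3/1260 = 5.922 MPa.

p_allow = 5.92 MPa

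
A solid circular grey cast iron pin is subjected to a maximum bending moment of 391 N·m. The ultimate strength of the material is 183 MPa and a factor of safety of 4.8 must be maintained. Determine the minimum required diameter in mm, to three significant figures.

d = 47.1 mm

σ_allow = 183/4.8 = 38.12 MPa.
For a solid circular section σ = 32M/(πd³), so d³ = 32M/(π σ_allow) = 32×391000/(π×38.12) = 104500 mm³.
d = 47.10 mm.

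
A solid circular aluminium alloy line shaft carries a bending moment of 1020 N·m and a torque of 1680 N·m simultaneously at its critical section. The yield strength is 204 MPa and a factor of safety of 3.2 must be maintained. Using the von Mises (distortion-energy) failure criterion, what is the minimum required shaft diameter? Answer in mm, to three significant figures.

σ_allow = σ_y/n = 204/3.2 = 63.75 MPa.
For a solid shaft σ_b = 32M/(πd³) and τ = 16T/(πd³), so the von Mises stress is σ' = (16/πd³)·√(4M²+3T²).
√(4M²+3T²) = √(4×(1.020×10^6)² + 3×(1.680×10^6)²) = 3.554×10^6 N·mm.
d³ = 16×3.554×10^6/(π×63.75) = 283900 mm³.
d = 65.72 mm.

d = 65.7 mm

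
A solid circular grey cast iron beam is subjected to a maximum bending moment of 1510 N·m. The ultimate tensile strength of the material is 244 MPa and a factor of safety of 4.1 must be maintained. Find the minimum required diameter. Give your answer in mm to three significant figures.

σ_allow = 244/4.1 = 59.51 MPa.
For a solid circular section σ = 32M/(πd³), so d³ = 32M/(π σ_allow) = 32×1510000/(π×59.51) = 258400 mm³.
d = 63.70 mm.

d = 63.7 mm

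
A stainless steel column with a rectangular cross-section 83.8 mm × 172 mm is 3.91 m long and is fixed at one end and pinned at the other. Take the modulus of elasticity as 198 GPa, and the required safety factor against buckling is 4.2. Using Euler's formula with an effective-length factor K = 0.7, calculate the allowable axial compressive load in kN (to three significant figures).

Buckling occurs about the weak axis: I_min = h·b³/12 = 172×83.8³/12 = 8.435×10^6 mm⁴ (b = 83.8 mm is the smaller dimension).
Effective length L_e = KL = 0.7×3.91 m = 2737 mm.
Euler critical load P_cr = π²EI/L_e² = π²×198000×8.435×10^6/2737² = 2.200×10^6 N.
P_allow = P_cr/n = 2.200×10^6/4.2 = 523900 N.

P_allow = 524 kN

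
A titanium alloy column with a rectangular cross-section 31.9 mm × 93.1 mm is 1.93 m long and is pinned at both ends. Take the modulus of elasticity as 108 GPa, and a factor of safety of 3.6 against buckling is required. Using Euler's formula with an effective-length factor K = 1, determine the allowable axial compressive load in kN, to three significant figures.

Buckling occurs about the weak axis: I_min = h·b³/12 = 93.1×31.9³/12 = 251800 mm⁴ (b = 31.9 mm is the smaller dimension).
Effective length L_e = KL = 1×1.93 m = 1930 mm.
Euler critical load P_cr = π²EI/L_e² = π²×108000×251800/1930² = 72070 N.
P_allow = P_cr/n = 72070/3.6 = 20020 N.

P_allow = 20.0 kN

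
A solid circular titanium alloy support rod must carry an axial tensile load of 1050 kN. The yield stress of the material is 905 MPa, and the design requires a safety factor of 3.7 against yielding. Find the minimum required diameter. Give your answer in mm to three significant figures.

Allowable stress σ_allow = 905/3.7 = 244.6 MPa.
Required area A = F/σ_allow = 1050000/244.6 = 4293 mm².
A = πd²/4 → d = √(4A/π) = 73.93 mm.

d = 73.9 mm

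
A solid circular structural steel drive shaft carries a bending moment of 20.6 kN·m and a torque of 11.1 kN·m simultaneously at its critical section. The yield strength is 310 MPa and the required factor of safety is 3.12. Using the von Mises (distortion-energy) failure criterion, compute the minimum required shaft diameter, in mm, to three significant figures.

σ_allow = σ_y/n = 310/3.12 = 99.36 MPa.
For a solid shaft σ_b = 32M/(πd³) and τ = 16T/(πd³), so the von Mises stress is σ' = (16/πd³)·√(4M²+3T²).
√(4M²+3T²) = √(4×(2.060×10^7)² + 3×(1.110×10^7)²) = 4.547×10^7 N·mm.
d³ = 16×4.547×10^7/(π×99.36) = 2.330×10^6 mm³.
d = 132.6 mm.

d = 133 mm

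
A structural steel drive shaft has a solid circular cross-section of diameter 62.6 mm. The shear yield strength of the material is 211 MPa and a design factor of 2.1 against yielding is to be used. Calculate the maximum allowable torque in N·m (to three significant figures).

τ_allow = 211/2.1 = 100.5 MPa.
For a solid shaft T_allow = τ_allow·πd³/16; πd³/16 = π×62.6³/16 = 48170 mm³.
T_allow = 100.5×48170 = 4.840×10^6 N·mm = 4840 N·m.

T_allow = 4840 N·m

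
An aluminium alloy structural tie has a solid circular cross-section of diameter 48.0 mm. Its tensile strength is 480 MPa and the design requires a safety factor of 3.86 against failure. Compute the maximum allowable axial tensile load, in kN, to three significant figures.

σ_allow = 480/3.86 = 124.4 MPa.
A = πd²/4 = π×48.0²/4 = 1810 mm².
F_allow = σ_allow × A = 124.4×1810 = 225000 N.

F_allow = 225 kN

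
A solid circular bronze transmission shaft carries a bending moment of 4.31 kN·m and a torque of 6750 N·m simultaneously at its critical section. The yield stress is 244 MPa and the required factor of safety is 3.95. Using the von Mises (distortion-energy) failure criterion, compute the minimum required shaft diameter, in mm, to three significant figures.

σ_allow = σ_y/n = 244/3.95 = 61.77 MPa.
For a solid shaft σ_b = 32M/(πd³) and τ = 16T/(πd³), so the von Mises stress is σ' = (16/πd³)·√(4M²+3T²).
√(4M²+3T²) = √(4×(4.310×10^6)² + 3×(6.750×10^6)²) = 1.453×10^7 N·mm.
d³ = 16×1.453×10^7/(π×61.77) = 1.198×10^6 mm³.
d = 106.2 mm.

d = 106 mm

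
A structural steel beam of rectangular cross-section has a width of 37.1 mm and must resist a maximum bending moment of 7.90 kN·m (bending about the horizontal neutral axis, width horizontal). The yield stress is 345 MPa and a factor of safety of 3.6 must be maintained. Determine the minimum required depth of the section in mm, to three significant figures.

σ_allow = 345/3.6 = 95.83 MPa.
For a rectangular section σ = 6M/(bh²), so h² = 6M/(b σ_allow) = 6×7900000/(37.1×95.83) = 13330 mm².
h = 115.5 mm.

h = 115 mm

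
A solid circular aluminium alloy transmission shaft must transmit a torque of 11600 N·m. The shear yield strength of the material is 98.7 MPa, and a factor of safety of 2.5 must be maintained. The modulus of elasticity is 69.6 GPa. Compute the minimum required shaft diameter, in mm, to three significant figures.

Allowable shear stress τ_allow = 98.7/2.5 = 39.48 MPa.
For a solid shaft τ = 16T/(πd³), so d³ = 16T/(π τ_allow) = 16×1.1600×10^7/(π×39.48) = 1.496×10^6 mm³.
d = (1.496×10^6)^(1/3) = 114.4 mm.

d = 114 mm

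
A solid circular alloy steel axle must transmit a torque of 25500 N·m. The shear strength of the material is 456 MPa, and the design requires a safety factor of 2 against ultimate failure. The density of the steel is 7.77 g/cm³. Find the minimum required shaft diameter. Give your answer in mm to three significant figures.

d = 82.9 mm

Allowable shear stress τ_allow = 456/2 = 228.0 MPa.
For a solid shaft τ = 16T/(πd³), so d³ = 16T/(π τ_allow) = 16×2.5500×10^7/(π×228.0) = 569600 mm³.
d = (569600)^(1/3) = 82.89 mm.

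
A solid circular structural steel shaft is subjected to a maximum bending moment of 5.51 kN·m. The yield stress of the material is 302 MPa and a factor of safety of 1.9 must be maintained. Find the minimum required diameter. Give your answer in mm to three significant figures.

σ_allow = 302/1.9 = 158.9 MPa.
For a solid circular section σ = 32M/(πd³), so d³ = 32M/(π σ_allow) = 32×5510000/(π×158.9) = 353100 mm³.
d = 70.68 mm.

d = 70.7 mm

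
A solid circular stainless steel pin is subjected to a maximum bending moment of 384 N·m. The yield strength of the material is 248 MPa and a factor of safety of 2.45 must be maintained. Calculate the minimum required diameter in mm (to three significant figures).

d = 33.8 mm

σ_allow = 248/2.45 = 101.2 MPa.
For a solid circular section σ = 32M/(πd³), so d³ = 32M/(π σ_allow) = 32×384000/(π×101.2) = 38640 mm³.
d = 33.81 mm.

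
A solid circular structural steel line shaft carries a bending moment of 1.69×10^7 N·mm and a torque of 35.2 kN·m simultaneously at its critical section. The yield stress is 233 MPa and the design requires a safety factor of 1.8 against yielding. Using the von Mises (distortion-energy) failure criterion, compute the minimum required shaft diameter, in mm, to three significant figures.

d = 140 mm

σ_allow = σ_y/n = 233/1.8 = 129.4 MPa.
For a solid shaft σ_b = 32M/(πd³) and τ = 16T/(πd³), so the von Mises stress is σ' = (16/πd³)·√(4M²+3T²).
√(4M²+3T²) = √(4×(1.690×10^7)² + 3×(3.520×10^7)²) = 6.971×10^7 N·mm.
d³ = 16×6.971×10^7/(π×129.4) = 2.743×10^6 mm³.
d = 140.0 mm.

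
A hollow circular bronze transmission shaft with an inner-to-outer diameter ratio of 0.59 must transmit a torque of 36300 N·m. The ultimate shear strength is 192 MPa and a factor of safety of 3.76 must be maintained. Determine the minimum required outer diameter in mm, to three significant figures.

d_o = 160 mm

τ_allow = 192/3.76 = 51.06 MPa.
For a hollow shaft τ = 16T/[πd_o³(1−k⁴)] with k = 0.59, so 1−k⁴ = 0.8788.
d_o³ = 16T/[π τ_allow (1−k⁴)] = 16×3.6300×10^7/(π×51.06×0.8788) = 4.120×10^6 mm³.
d_o = 160.3 mm.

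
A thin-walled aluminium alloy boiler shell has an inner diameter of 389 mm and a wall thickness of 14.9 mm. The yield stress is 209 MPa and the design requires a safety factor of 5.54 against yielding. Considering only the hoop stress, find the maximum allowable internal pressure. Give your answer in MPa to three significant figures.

p_allow = 2.89 MPa

σ_allow = 209/5.54 = 37.73 MPa.
σ_h = pD/(2t) → p_allow = 2σ_allow t/D = 2×37.73×14.9/389 = 2.890 MPa.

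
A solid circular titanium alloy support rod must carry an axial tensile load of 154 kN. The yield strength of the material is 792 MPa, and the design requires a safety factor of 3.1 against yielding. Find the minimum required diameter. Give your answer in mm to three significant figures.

Allowable stress σ_allow = 792/3.1 = 255.5 MPa.
Required area A = F/σ_allow = 154000/255.5 = 602.8 mm².
A = πd²/4 → d = √(4A/π) = 27.70 mm.

d = 27.7 mm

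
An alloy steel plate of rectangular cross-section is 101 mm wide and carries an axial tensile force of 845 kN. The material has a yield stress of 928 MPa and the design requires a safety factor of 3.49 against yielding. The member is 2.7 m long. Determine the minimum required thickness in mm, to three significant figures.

t = 31.5 mm

σ_allow = 928/3.49 = 265.9 MPa.
Required area A = F/σ_allow = 845000/265.9 = 3178 mm².
t = A/w = 3178/101 = 31.46 mm.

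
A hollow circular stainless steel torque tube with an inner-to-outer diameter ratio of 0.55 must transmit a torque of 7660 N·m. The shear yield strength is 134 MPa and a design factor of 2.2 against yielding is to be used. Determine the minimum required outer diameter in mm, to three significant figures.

τ_allow = 134/2.2 = 60.91 MPa.
For a hollow shaft τ = 16T/[πd_o³(1−k⁴)] with k = 0.55, so 1−k⁴ = 0.9085.
d_o³ = 16T/[π τ_allow (1−k⁴)] = 16×7660000/(π×60.91×0.9085) = 705000 mm³.
d_o = 89.00 mm.

d_o = 89.0 mm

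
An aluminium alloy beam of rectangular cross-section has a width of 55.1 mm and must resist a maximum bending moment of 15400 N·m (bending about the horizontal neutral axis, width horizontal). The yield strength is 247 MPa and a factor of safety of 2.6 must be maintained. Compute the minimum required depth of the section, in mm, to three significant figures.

σ_allow = 247/2.6 = 95.00 MPa.
For a rectangular section σ = 6M/(bh²), so h² = 6M/(b σ_allow) = 6×1.5400×10^7/(55.1×95.00) = 17650 mm².
h = 132.9 mm.

h = 133 mm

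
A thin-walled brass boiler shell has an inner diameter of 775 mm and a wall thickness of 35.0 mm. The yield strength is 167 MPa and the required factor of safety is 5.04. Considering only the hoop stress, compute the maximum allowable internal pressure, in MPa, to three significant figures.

p_allow = 2.99 MPa

σ_allow = 167/5.04 = 33.13 MPa.
σ_h = pD/(2t) → p_allow = 2σ_allow t/D = 2×33.13×35.0/775 = 2.993 MPa.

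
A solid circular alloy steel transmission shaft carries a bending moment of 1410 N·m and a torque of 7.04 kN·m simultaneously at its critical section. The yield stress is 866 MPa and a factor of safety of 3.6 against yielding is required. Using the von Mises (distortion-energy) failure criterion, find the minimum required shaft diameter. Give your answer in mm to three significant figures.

σ_allow = σ_y/n = 866/3.6 = 240.6 MPa.
For a solid shaft σ_b = 32M/(πd³) and τ = 16T/(πd³), so the von Mises stress is σ' = (16/πd³)·√(4M²+3T²).
√(4M²+3T²) = √(4×(1.410×10^6)² + 3×(7.040×10^6)²) = 1.252×10^7 N·mm.
d³ = 16×1.252×10^7/(π×240.6) = 265000 mm³.
d = 64.23 mm.

d = 64.2 mm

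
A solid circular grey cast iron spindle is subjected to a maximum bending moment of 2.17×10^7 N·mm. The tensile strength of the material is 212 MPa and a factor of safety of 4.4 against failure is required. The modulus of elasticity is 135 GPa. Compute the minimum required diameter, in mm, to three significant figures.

σ_allow = 212/4.4 = 48.18 MPa.
For a solid circular section σ = 32M/(πd³), so d³ = 32M/(π σ_allow) = 32×2.1700×10^7/(π×48.18) = 4.588×10^6 mm³.
d = 166.2 mm.

d = 166 mm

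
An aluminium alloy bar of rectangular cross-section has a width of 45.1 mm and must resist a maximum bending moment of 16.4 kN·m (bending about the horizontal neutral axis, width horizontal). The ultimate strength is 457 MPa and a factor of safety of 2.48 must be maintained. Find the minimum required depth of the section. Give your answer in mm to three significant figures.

σ_allow = 457/2.48 = 184.3 MPa.
For a rectangular section σ = 6M/(bh²), so h² = 6M/(b σ_allow) = 6×1.6400×10^7/(45.1×184.3) = 11840 mm².
h = 108.8 mm.

h = 109 mm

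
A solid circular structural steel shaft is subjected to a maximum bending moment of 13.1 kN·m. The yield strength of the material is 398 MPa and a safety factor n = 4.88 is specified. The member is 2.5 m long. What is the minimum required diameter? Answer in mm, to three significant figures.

σ_allow = 398/4.88 = 81.56 MPa.
For a solid circular section σ = 32M/(πd³), so d³ = 32M/(π σ_allow) = 32×1.3100×10^7/(π×81.56) = 1.636×10^6 mm³.
d = 117.8 mm.

d = 118 mm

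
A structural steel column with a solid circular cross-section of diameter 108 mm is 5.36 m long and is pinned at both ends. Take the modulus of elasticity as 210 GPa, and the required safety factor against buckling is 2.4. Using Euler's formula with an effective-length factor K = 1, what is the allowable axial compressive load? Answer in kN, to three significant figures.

P_allow = 201 kN

I = πd⁴/64 = π×108⁴/64 = 6.678×10^6 mm⁴.
Effective length L_e = KL = 1×5.36 m = 5360 mm.
Euler critical load P_cr = π²EI/L_e² = π²×210000×6.678×10^6/5360² = 481800 N.
P_allow = P_cr/n = 481800/2.4 = 200700 N.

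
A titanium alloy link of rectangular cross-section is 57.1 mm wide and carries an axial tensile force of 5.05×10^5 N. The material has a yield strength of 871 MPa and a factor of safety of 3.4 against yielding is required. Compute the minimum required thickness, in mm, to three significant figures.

σ_allow = 871/3.4 = 256.2 MPa.
Required area A = F/σ_allow = 505000/256.2 = 1971 mm².
t = A/w = 1971/57.1 = 34.52 mm.

t = 34.5 mm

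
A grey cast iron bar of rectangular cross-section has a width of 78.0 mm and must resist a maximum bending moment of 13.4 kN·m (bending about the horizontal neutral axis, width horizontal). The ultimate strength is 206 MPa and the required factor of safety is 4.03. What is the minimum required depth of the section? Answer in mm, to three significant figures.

σ_allow = 206/4.03 = 51.12 MPa.
For a rectangular section σ = 6M/(bh²), so h² = 6M/(b σ_allow) = 6×1.3400×10^7/(78.0×51.12) = 20170 mm².
h = 142.0 mm.

h = 142 mm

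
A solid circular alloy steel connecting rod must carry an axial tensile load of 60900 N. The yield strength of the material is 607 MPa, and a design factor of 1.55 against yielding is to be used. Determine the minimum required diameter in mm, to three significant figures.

Allowable stress σ_allow = 607/1.55 = 391.6 MPa.
Required area A = F/σ_allow = 60900/391.6 = 155.5 mm².
A = πd²/4 → d = √(4A/π) = 14.07 mm.

d = 14.1 mm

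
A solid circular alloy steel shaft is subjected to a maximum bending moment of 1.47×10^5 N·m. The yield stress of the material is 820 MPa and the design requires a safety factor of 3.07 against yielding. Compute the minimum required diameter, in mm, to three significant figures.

d = 178 mm

σ_allow = 820/3.07 = 267.1 MPa.
For a solid circular section σ = 32M/(πd³), so d³ = 32M/(π σ_allow) = 32×1.4700×10^8/(π×267.1) = 5.606×10^6 mm³.
d = 177.6 mm.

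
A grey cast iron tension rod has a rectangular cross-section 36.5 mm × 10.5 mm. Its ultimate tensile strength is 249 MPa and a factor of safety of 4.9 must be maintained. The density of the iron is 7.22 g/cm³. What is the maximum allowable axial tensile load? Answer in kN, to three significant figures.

σ_allow = 249/4.9 = 50.82 MPa.
A = 36.5×10.5 = 383.2 mm².
F_allow = σ_allow × A = 50.82×383.2 = 19480 N.

F_allow = 19.5 kN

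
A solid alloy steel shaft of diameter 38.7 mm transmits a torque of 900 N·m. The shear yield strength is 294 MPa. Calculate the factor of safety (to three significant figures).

n = 3.72

τ = 16T/(πd³) = 16×900000/(π×38.7³) = 79.08 MPa.
n = τ_limit/τ = 294/79.08 = 3.718.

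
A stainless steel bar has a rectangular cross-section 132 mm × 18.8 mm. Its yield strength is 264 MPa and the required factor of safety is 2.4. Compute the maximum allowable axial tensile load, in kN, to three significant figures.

σ_allow = 264/2.4 = 110.0 MPa.
A = 132×18.8 = 2482 mm².
F_allow = σ_allow × A = 110.0×2482 = 273000 N.

F_allow = 273 kN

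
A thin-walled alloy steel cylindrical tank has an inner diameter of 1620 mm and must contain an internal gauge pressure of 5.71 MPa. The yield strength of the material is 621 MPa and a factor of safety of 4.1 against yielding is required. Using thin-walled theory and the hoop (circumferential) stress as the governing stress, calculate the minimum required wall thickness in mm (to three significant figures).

t = 30.5 mm

σ_allow = 621/4.1 = 151.5 MPa.
Hoop stress σ_h = pD/(2t), so t = pD/(2σ_allow) = 5.71×1620/(2×151.5) = 30.54 mm.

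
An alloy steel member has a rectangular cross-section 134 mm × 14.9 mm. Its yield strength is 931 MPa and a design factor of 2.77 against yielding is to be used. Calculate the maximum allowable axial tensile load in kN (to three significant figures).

σ_allow = 931/2.77 = 336.1 MPa.
A = 134×14.9 = 1997 mm².
F_allow = σ_allow × A = 336.1×1997 = 671100 N.

F_allow = 671 kN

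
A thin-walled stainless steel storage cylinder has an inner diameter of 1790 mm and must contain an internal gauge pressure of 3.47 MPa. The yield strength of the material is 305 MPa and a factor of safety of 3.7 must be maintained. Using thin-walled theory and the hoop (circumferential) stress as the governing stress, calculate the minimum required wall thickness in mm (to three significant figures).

t = 37.7 mm

σ_allow = 305/3.7 = 82.43 MPa.
Hoop stress σ_h = pD/(2t), so t = pD/(2σ_allow) = 3.47×1790/(2×82.43) = 37.68 mm.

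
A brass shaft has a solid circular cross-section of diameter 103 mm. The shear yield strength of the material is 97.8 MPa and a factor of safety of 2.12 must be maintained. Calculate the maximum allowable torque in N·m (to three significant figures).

T_allow = 9900 N·m

τ_allow = 97.8/2.12 = 46.13 MPa.
For a solid shaft T_allow = τ_allow·πd³/16; πd³/16 = π×103³/16 = 214600 mm³.
T_allow = 46.13×214600 = 9.898×10^6 N·mm = 9898 N·m.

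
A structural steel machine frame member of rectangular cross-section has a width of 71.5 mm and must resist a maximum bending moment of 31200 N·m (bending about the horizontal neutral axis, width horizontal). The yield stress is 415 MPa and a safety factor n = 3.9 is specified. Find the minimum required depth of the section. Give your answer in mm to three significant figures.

σ_allow = 415/3.9 = 106.4 MPa.
For a rectangular section σ = 6M/(bh²), so h² = 6M/(b σ_allow) = 6×3.1200×10^7/(71.5×106.4) = 24600 mm².
h = 156.9 mm.

h = 157 mm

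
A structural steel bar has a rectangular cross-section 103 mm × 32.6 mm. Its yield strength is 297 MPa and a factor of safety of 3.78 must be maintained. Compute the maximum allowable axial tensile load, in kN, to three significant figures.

F_allow = 264 kN

σ_allow = 297/3.78 = 78.57 MPa.
A = 103×32.6 = 3358 mm².
F_allow = σ_allow × A = 78.57×3358 = 263800 N.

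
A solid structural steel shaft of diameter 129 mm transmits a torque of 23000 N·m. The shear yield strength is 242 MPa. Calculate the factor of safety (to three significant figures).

n = 4.43

τ = 16T/(πd³) = 16×2.3000×10^7/(π×129³) = 54.57 MPa.
n = τ_limit/τ = 242/54.57 = 4.435.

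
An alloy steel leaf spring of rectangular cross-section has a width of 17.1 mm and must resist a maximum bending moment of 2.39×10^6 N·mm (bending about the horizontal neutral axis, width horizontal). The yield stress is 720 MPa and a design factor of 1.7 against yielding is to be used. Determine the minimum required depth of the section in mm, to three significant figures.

h = 44.5 mm

σ_allow = 720/1.7 = 423.5 MPa.
For a rectangular section σ = 6M/(bh²), so h² = 6M/(b σ_allow) = 6×2390000/(17.1×423.5) = 1980 mm².
h = 44.50 mm.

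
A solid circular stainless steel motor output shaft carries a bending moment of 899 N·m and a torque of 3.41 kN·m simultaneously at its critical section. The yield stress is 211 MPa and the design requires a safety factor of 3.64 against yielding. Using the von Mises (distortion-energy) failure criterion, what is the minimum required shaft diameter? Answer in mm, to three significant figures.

d = 81.6 mm

σ_allow = σ_y/n = 211/3.64 = 57.97 MPa.
For a solid shaft σ_b = 32M/(πd³) and τ = 16T/(πd³), so the von Mises stress is σ' = (16/πd³)·√(4M²+3T²).
√(4M²+3T²) = √(4×(899000)² + 3×(3.410×10^6)²) = 6.174×10^6 N·mm.
d³ = 16×6.174×10^6/(π×57.97) = 542400 mm³.
d = 81.55 mm.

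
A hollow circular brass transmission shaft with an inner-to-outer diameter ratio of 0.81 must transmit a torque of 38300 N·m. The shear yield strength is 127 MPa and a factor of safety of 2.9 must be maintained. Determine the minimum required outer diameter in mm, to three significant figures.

τ_allow = 127/2.9 = 43.79 MPa.
For a hollow shaft τ = 16T/[πd_o³(1−k⁴)] with k = 0.81, so 1−k⁴ = 0.5695.
d_o³ = 16T/[π τ_allow (1−k⁴)] = 16×3.8300×10^7/(π×43.79×0.5695) = 7.821×10^6 mm³.
d_o = 198.5 mm.

d_o = 198 mm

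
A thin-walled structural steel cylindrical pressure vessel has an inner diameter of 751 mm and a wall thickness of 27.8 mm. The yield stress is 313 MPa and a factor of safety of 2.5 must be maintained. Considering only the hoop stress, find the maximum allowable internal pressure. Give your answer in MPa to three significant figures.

σ_allow = 313/2.5 = 125.2 MPa.
σ_h = pD/(2t) → p_allow = 2σ_allow t/D = 2×125.2×27.8/751 = 9.269 MPa.

p_allow = 9.27 MPa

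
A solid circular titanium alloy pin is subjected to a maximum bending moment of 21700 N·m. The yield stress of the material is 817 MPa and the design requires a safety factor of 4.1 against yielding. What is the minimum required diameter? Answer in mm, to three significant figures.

d = 104 mm

σ_allow = 817/4.1 = 199.3 MPa.
For a solid circular section σ = 32M/(πd³), so d³ = 32M/(π σ_allow) = 32×2.1700×10^7/(π×199.3) = 1.109×10^6 mm³.
d = 103.5 mm.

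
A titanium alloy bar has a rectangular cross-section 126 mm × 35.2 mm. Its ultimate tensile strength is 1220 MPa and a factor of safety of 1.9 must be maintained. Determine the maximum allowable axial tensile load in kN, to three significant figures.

F_allow = 2850 kN

σ_allow = 1220/1.9 = 642.1 MPa.
A = 126×35.2 = 4435 mm².
F_allow = σ_allow × A = 642.1×4435 = 2.848×10^6 N.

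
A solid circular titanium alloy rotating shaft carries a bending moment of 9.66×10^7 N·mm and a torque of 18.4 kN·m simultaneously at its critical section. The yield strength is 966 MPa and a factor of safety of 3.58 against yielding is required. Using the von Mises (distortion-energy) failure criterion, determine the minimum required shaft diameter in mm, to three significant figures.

σ_allow = σ_y/n = 966/3.58 = 269.8 MPa.
For a solid shaft σ_b = 32M/(πd³) and τ = 16T/(πd³), so the von Mises stress is σ' = (16/πd³)·√(4M²+3T²).
√(4M²+3T²) = √(4×(9.660×10^7)² + 3×(1.840×10^7)²) = 1.958×10^8 N·mm.
d³ = 16×1.958×10^8/(π×269.8) = 3.696×10^6 mm³.
d = 154.6 mm.

d = 155 mm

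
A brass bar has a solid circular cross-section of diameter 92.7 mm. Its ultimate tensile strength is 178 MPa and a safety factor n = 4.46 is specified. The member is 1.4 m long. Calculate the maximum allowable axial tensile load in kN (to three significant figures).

F_allow = 269 kN

σ_allow = 178/4.46 = 39.91 MPa.
A = πd²/4 = π×92.7²/4 = 6749 mm².
F_allow = σ_allow × A = 39.91×6749 = 269400 N.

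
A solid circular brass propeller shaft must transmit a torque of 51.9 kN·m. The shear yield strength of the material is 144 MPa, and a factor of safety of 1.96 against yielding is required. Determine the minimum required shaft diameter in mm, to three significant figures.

d = 153 mm

Allowable shear stress τ_allow = 144/1.96 = 73.47 MPa.
For a solid shaft τ = 16T/(πd³), so d³ = 16T/(π τ_allow) = 16×5.1900×10^7/(π×73.47) = 3.598×10^6 mm³.
d = (3.598×10^6)^(1/3) = 153.2 mm.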